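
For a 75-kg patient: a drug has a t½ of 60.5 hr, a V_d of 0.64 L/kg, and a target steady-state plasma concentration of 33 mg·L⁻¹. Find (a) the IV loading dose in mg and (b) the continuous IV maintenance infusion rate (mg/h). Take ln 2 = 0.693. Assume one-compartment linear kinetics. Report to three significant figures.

Vd(total) = 75 kg × 0.64 L/kg = 48.00 L
LD = Vd × C = 48.00 × 33 = 1584 mg
CL = 0.693 × Vd / t½ = 0.693 × 48.00 / 60.5 = 0.5498 L/h
Infusion rate = CL × Css = 0.5498 × 33 = 18.14 mg/h

(a) 1580 mg; (b) 18.1 mg/h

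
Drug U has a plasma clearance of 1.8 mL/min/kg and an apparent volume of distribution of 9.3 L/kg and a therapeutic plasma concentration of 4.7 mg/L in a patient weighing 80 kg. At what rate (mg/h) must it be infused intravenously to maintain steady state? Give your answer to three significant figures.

40.6 mg/h

CL = 1.8 mL/min/kg × 80 kg = 144.0 mL/min = 144.0 × 60/1000 = 8.640 L/h
R₀ = 8.640 × 4.7 = 40.61 mg/h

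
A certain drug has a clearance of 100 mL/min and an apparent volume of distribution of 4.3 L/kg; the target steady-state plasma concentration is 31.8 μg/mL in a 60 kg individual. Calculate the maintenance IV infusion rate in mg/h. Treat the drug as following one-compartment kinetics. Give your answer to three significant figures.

CL = 100 mL/min × 60/1000 = 6.000 L/h
Infusion rate = CL · Css = 6.000 L/h × 31.8 mg/L = 190.8 mg/h

191 mg/h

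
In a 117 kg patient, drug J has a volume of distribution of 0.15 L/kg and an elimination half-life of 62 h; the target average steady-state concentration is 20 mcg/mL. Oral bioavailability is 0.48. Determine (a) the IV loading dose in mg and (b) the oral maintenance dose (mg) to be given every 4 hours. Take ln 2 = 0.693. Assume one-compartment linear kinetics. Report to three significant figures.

Vd(total) = 117 kg × 0.15 L/kg = 17.55 L
LD = Vd × C = 17.55 × 20 = 351.0 mg
CL = 0.693 × Vd / t½ = 0.693 × 17.55 / 62 = 0.1962 L/h
D = CL × Css × τ / F = 0.1962 × 20 × 4 / 0.48 = 32.70 mg

(a) 351 mg; (b) 32.7 mg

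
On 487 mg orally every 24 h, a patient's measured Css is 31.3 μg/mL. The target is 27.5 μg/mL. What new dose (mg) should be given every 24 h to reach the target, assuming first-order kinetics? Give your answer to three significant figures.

428 mg

For first-order elimination, Css ∝ F·D/(CL·τ); F and CL are unchanged, so Css ∝ D/τ.
D₂ = D₁ × (Css,target / Css,current) = 487 × 27.5/31.3 = 427.9 mg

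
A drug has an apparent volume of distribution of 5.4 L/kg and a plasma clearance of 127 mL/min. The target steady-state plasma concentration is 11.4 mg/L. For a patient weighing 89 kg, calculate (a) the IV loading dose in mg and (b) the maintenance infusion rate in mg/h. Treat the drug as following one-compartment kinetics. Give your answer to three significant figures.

(a) 5480 mg; (b) 86.9 mg/h

Total Vd = 5.4 × 89 = 480.6 L
LD = Vd · C_target = 480.6 × 11.4 = 5479 mg
Convert clearance: 127 mL/min × 60 min/h ÷ 1000 mL/L = 7.620 L/h
Infusion rate = 7.620 L/h × 11.4 mg/L = 86.87 mg/h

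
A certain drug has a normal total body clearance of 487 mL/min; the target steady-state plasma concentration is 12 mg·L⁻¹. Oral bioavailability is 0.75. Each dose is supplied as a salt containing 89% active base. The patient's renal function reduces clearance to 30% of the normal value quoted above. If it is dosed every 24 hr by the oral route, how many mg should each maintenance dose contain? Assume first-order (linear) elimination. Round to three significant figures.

3780 mg

CL = 487 mL/min × 60/1000 = 29.22 L/h
Patient clearance = 0.3 × 29.22 = 8.766 L/h
D = CL × Css × τ / F / S = 8.766 × 12 × 24 / 0.75 / 0.89 = 3782 mg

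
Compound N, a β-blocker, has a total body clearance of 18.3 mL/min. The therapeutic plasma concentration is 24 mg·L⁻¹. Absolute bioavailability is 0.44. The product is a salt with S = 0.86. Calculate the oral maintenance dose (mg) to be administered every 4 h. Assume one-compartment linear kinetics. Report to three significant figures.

CL = 18.3 mL/min × 60/1000 = 1.098 L/h
D = CL × Css × τ / F / S = 1.098 × 24 × 4 / 0.44 / 0.86 = 278.6 mg

279 mg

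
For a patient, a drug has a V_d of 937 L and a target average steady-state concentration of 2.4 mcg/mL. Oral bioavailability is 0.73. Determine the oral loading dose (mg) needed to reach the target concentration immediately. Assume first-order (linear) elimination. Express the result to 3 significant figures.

LD = Vd × C / F = 937.0 × 2.400 / 0.73 = 3081 mg

3080 mg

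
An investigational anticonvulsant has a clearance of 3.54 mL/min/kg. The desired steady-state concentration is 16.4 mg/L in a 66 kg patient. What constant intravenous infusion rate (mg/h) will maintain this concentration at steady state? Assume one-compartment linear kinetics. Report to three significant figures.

230 mg/h

CL = 3.54 mL/min/kg × 66 kg = 233.6 mL/min = 233.6 × 60/1000 = 14.02 L/h
At steady state, infusion rate equals elimination rate: rate in = CL × Css.
Rate = CL × Css = 14.02 × 16.4 = 229.9 mg/h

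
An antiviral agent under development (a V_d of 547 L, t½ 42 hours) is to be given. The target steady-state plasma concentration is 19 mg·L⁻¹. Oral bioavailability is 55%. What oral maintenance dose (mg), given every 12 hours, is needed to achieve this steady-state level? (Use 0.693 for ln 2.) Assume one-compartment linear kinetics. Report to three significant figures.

CL = 0.693 × Vd / t½ = 0.693 × 547.0 / 42 = 9.026 L/h
D = CL × Css × τ / F = 9.026 × 19 × 12 / 0.55 = 3742 mg

3740 mg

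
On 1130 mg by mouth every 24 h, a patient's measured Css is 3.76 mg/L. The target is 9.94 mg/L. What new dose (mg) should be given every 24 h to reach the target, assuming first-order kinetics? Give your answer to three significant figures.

2990 mg

With linear kinetics, Css is proportional to dose rate (D/τ) at fixed clearance.
D₂ = D₁ × (Css,target / Css,current) = 1130 × 9.94/3.76 = 2987 mg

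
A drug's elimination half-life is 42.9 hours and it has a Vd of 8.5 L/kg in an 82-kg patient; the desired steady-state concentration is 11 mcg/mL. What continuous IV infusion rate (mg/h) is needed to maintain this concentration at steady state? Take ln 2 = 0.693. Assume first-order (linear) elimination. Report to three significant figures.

124 mg/h

Vd = 8.5 L/kg × 82 kg = 697.0 L
k = 0.693/42.9 = 0.01615 h⁻¹, so CL = k·Vd = 0.01615 × 697.0 = 11.26 L/h
Infusion rate = CL × Css = 11.26 × 11 = 123.9 mg/h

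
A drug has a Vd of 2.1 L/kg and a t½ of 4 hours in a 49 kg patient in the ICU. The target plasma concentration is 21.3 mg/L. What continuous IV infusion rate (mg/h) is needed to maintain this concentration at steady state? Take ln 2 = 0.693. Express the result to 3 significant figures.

380 mg/h

Vd = 2.1 L/kg × 49 kg = 102.9 L
CL = ln 2 · Vd / t½ = 0.693 × 102.9 / 4 = 17.83 L/h
Infusion rate = CL × Css = 17.83 × 21.3 = 379.8 mg/h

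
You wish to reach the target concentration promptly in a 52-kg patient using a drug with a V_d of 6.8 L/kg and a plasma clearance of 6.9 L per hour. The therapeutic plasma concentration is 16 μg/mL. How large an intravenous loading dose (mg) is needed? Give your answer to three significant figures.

Vd = 6.8 L/kg × 52 kg = 353.6 L
LD = Vd × C = 353.6 × 16.00 = 5658 mg

5660 mg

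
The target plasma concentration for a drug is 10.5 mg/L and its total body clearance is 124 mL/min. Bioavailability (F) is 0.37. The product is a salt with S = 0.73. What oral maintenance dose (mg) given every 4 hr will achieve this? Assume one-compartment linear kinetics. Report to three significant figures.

1160 mg

CL = 124 mL/min = 124 × 0.06 = 7.440 L/h
D = CL × Css × τ / F / S = 7.440 × 10.5 × 4 / 0.37 / 0.73 = 1157 mg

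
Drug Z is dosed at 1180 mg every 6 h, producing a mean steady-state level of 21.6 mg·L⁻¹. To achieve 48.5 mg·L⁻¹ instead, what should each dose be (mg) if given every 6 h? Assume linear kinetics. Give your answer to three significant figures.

With linear kinetics, Css is proportional to dose rate (D/τ) at fixed clearance.
D₂ = D₁ × (Css,target / Css,current) = 1180 × 48.5/21.6 = 2650 mg

2650 mg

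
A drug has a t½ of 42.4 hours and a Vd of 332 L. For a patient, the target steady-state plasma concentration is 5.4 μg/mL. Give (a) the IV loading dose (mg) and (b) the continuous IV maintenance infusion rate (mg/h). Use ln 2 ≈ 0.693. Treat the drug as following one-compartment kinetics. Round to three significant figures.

LD = Vd × C = 332.0 × 5.4 = 1793 mg
CL = 0.693 × Vd / t½ = 0.693 × 332.0 / 42.4 = 5.426 L/h
Infusion rate = CL × Css = 5.426 × 5.4 = 29.30 mg/h

(a) 1790 mg; (b) 29.3 mg/h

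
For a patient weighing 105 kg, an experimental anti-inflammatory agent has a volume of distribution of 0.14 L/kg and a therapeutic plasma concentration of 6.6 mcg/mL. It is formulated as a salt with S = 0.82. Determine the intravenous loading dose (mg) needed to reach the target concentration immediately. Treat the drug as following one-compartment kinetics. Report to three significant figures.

118 mg

Vd = 0.14 L/kg × 105 kg = 14.70 L
LD = Vd × C / S = 14.70 × 6.600 / 0.82 = 118.3 mg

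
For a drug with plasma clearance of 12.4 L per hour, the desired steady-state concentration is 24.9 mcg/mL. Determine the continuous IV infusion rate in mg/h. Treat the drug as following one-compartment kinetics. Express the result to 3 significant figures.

At steady state, infusion rate equals elimination rate: rate in = CL × Css.
Infusion rate = CL · Css = 12.40 L/h × 24.9 mg/L = 308.8 mg/h

309 mg/h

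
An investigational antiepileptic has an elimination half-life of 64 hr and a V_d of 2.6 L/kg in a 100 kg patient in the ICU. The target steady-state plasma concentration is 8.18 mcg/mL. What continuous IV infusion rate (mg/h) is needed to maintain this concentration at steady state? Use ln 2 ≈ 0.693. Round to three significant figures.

23.0 mg/h

Vd = 2.6 L/kg × 100 kg = 260.0 L
k = 0.693/64 = 0.01083 h⁻¹, so CL = k·Vd = 0.01083 × 260.0 = 2.816 L/h
Infusion rate = CL × Css = 2.816 × 8.18 = 23.03 mg/h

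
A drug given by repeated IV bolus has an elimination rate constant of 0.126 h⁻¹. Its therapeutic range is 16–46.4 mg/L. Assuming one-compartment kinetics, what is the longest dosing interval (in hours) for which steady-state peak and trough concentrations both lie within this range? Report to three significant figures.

Between IV bolus doses, concentration decays as C = C₀·e^(−kτ), so C_peak/C_trough = e^(kτ).
τ_max = ln(C_peak/C_trough) / k = ln(46.4/16) / 0.1260 = 1.065 / 0.1260 = 8.452 h

8.45 h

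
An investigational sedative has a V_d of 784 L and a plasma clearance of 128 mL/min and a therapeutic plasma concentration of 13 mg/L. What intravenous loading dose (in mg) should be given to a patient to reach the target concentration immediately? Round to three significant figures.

10200 mg

LD = Vd × C = 784.0 × 13.00 = 10190 mg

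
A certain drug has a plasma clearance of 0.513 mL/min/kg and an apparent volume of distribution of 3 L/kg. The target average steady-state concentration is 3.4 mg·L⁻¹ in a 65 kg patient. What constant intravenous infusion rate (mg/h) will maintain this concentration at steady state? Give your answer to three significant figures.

CL = 0.513 mL/min/kg × 65 kg = 33.35 mL/min = 33.35 × 60/1000 = 2.001 L/h
Rate = CL × Css = 2.001 × 3.4 = 6.803 mg/h

6.80 mg/h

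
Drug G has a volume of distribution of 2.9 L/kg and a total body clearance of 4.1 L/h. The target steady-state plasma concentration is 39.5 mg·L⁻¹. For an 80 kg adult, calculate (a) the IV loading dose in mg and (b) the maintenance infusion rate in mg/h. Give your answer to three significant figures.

Total Vd = 2.9 × 80 = 232.0 L
Loading dose = Vd × C = 232.0 × 39.5 = 9164 mg
Maintenance: replace elimination → rate = CL × Css = 4.100 × 39.5 = 162.0 mg/h

(a) 9160 mg; (b) 162 mg/h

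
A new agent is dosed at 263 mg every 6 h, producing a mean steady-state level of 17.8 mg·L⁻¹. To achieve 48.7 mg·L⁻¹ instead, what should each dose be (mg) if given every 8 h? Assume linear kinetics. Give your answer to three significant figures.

For first-order elimination, Css ∝ F·D/(CL·τ); F and CL are unchanged, so Css ∝ D/τ.
D₂ = D₁ × (Css,target / Css,current) × (τ₂/τ₁) = 263 × (48.7/17.8) × (8/6) = 959.4 mg

959 mg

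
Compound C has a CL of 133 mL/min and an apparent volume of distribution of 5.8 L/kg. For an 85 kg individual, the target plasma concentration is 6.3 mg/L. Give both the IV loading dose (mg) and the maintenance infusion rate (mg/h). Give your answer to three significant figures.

(a) 3110 mg; (b) 50.3 mg/h

Total Vd = 5.8 × 85 = 493.0 L
LD = Vd · C_target = 493.0 × 6.3 = 3106 mg
CL = 133 mL/min = 133 × 0.06 = 7.980 L/h
Maintenance infusion rate = CL × Css = 7.980 × 6.3 = 50.27 mg/h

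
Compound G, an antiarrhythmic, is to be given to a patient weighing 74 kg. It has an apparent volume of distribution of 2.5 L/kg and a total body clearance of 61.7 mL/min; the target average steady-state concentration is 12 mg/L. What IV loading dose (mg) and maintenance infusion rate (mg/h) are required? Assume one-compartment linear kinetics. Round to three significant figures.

Vd(total) = 74 kg × 2.5 L/kg = 185.0 L
Loading dose = Vd × C = 185.0 × 12 = 2220 mg
Convert clearance: 61.7 mL/min × 60 min/h ÷ 1000 mL/L = 3.702 L/h
Infusion rate = 3.702 L/h × 12 mg/L = 44.42 mg/h

(a) 2220 mg; (b) 44.4 mg/h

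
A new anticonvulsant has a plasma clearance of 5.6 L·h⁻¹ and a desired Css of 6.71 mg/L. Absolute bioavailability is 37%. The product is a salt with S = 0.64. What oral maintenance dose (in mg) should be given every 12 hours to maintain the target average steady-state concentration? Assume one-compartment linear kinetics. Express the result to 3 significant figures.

1900 mg

D = CL × Css × τ / F / S = 5.600 × 6.71 × 12 / 0.37 / 0.64 = 1904 mg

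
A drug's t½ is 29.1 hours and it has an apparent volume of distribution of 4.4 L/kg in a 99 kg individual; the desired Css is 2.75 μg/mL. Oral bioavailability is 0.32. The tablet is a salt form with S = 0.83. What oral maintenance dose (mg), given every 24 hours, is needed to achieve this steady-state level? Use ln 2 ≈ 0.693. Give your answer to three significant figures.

2580 mg

Total Vd = 4.4 × 99 = 435.6 L
CL = 0.693 × Vd / t½ = 0.693 × 435.6 / 29.1 = 10.37 L/h
D = CL × Css × τ / F / S = 10.37 × 2.75 × 24 / 0.32 / 0.83 = 2577 mg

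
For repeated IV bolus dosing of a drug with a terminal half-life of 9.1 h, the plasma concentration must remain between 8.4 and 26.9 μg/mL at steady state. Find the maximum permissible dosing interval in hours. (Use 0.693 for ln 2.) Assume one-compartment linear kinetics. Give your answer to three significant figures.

k = 0.693 / t½ = 0.693 / 9.1 = 0.07615 h⁻¹
Between IV bolus doses, concentration decays as C = C₀·e^(−kτ), so C_peak/C_trough = e^(kτ).
τ_max = ln(C_peak/C_trough) / k = ln(26.9/8.4) / 0.07615 = 1.164 / 0.07615 = 15.29 h

15.3 h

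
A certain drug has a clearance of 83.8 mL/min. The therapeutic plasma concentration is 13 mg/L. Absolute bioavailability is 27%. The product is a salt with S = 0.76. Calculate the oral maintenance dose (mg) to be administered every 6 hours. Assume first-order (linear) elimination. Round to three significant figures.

CL = 83.8 mL/min × 60/1000 = 5.028 L/h
At steady state, dose per interval replaces the amount cleared in that interval: F·S·D/τ = CL·Css.
D = CL × Css × τ / F / S = 5.028 × 13 × 6 / 0.27 / 0.76 = 1911 mg

1910 mg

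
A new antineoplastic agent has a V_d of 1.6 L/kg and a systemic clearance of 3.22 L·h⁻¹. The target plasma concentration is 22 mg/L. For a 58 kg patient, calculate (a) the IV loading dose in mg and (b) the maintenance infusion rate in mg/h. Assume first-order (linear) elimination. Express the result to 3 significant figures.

Total Vd = 1.6 × 58 = 92.80 L
Loading dose = Vd × C = 92.80 × 22 = 2042 mg
Maintenance: replace elimination → rate = CL × Css = 3.220 × 22 = 70.84 mg/h

(a) 2040 mg; (b) 70.8 mg/h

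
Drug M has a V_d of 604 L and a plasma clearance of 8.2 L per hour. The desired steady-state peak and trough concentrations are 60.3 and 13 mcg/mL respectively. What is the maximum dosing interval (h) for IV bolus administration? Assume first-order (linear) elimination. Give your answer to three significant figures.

k = CL / Vd = 8.200 / 604.0 = 0.01358 h⁻¹
Between IV bolus doses, concentration decays as C = C₀·e^(−kτ), so C_peak/C_trough = e^(kτ).
τ_max = ln(C_peak/C_trough) / k = ln(60.3/13) / 0.01358 = 1.534 / 0.01358 = 113.0 h

113 h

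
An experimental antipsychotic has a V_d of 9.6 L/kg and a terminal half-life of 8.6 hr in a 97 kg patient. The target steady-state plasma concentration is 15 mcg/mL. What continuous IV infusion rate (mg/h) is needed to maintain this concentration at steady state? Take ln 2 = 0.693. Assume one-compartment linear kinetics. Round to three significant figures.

Total Vd = 9.6 × 97 = 931.2 L
k = 0.693/8.6 = 0.08058 h⁻¹, so CL = k·Vd = 0.08058 × 931.2 = 75.04 L/h
Infusion rate = CL × Css = 75.04 × 15 = 1126 mg/h

1130 mg/h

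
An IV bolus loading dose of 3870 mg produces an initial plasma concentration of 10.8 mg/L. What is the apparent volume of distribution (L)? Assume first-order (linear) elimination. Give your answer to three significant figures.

Immediately after an IV bolus, C₀ = Dose / Vd, so Vd = Dose / C₀.
Vd = 3870 / 10.8 = 358.3 L

358 L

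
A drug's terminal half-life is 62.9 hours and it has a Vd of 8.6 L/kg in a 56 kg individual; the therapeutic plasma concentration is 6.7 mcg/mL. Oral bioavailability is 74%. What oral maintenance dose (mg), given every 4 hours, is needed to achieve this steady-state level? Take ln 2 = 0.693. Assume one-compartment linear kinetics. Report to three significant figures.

192 mg

Vd = 8.6 L/kg × 56 kg = 481.6 L
k = 0.693/62.9 = 0.01102 h⁻¹, so CL = k·Vd = 0.01102 × 481.6 = 5.307 L/h
D = CL × Css × τ / F = 5.307 × 6.7 × 4 / 0.74 = 192.2 mg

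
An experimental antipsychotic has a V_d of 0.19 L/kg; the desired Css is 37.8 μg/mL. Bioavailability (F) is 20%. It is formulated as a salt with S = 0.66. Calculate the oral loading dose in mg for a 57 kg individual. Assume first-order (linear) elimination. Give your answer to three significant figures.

Total Vd = 0.19 × 57 = 10.83 L
The loading dose fills Vd to the target concentration.
LD = Vd × C / F / S = 10.83 × 37.80 / 0.2 / 0.66 = 3101 mg

3100 mg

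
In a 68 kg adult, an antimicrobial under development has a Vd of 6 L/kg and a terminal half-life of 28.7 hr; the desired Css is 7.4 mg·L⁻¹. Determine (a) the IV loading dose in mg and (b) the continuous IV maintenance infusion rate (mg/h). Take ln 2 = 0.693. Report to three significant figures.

(a) 3020 mg; (b) 72.9 mg/h

Vd = 6 L/kg × 68 kg = 408.0 L
LD = Vd × C = 408.0 × 7.4 = 3019 mg
CL = 0.693 × Vd / t½ = 0.693 × 408.0 / 28.7 = 9.852 L/h
Infusion rate = CL × Css = 9.852 × 7.4 = 72.90 mg/h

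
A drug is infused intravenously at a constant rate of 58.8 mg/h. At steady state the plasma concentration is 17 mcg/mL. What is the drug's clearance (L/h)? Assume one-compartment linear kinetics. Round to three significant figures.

At steady state, infusion rate = CL × Css, so CL = rate / Css.
CL = 58.8 / 17 = 3.459 L/h

3.46 L/h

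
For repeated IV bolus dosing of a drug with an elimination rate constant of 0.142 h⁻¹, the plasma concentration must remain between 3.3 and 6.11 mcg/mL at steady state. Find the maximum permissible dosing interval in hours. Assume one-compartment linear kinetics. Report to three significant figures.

4.34 h

Between IV bolus doses, concentration decays as C = C₀·e^(−kτ), so C_peak/C_trough = e^(kτ).
τ_max = ln(C_peak/C_trough) / k = ln(6.11/3.3) / 0.1420 = 0.6160 / 0.1420 = 4.338 h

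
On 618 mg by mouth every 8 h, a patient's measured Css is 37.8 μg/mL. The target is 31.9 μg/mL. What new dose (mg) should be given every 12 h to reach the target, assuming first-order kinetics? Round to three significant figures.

782 mg

For first-order elimination, Css ∝ F·D/(CL·τ); F and CL are unchanged, so Css ∝ D/τ.
D₂ = D₁ × (Css,target / Css,current) × (τ₂/τ₁) = 618 × (31.9/37.8) × (12/8) = 782.3 mg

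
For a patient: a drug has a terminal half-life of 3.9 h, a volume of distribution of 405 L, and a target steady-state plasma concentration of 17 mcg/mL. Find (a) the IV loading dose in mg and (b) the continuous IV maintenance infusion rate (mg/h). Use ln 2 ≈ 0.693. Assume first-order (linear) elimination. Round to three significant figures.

(a) 6890 mg; (b) 1220 mg/h

LD = Vd × C = 405.0 × 17 = 6885 mg
CL = 0.693 × Vd / t½ = 0.693 × 405.0 / 3.9 = 71.97 L/h
Infusion rate = CL × Css = 71.97 × 17 = 1223 mg/h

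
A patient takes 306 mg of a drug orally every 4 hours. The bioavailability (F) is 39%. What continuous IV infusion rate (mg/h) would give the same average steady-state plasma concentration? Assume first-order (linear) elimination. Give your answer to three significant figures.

29.8 mg/h

Equivalent systemic input: infusion rate = F·D/τ.
Rate = 0.39 × 306 / 4 = 29.84 mg/h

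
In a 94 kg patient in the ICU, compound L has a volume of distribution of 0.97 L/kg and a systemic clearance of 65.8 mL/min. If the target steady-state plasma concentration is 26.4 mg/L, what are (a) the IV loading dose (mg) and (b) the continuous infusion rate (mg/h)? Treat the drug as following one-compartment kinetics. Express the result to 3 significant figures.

Vd(total) = 94 kg × 0.97 L/kg = 91.18 L
Loading: fill Vd to C_target → 91.18 L × 26.4 mg/L = 2407 mg
Convert clearance: 65.8 mL/min × 60 min/h ÷ 1000 mL/L = 3.948 L/h
Maintenance: replace elimination → rate = CL × Css = 3.948 × 26.4 = 104.2 mg/h

(a) 2410 mg; (b) 104 mg/h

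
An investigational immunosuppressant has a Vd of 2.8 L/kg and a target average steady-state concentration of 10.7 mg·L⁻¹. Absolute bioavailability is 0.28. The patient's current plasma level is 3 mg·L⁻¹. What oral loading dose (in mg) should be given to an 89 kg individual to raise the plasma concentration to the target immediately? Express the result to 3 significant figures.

6850 mg

Vd(total) = 89 kg × 2.8 L/kg = 249.2 L
The loading dose fills Vd to the target concentration.
Concentration deficit ΔC = 10.7 − 3 = 7.700 mg/L
LD = Vd × ΔC / F = 249.2 × 7.700 / 0.28 = 6853 mg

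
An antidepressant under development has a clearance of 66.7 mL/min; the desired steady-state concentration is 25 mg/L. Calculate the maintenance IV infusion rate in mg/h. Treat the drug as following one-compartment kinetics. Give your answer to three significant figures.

CL = 66.7 mL/min × 60/1000 = 4.002 L/h
At steady state, infusion rate equals elimination rate: rate in = CL × Css.
Infusion rate = CL · Css = 4.002 L/h × 25 mg/L = 100.1 mg/h

100 mg/h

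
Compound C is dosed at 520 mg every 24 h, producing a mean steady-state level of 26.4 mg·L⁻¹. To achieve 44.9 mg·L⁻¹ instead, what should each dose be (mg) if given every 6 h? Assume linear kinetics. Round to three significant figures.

221 mg

For first-order elimination, Css ∝ F·D/(CL·τ); F and CL are unchanged, so Css ∝ D/τ.
D₂ = D₁ × (Css,target / Css,current) × (τ₂/τ₁) = 520 × (44.9/26.4) × (6/24) = 221.1 mg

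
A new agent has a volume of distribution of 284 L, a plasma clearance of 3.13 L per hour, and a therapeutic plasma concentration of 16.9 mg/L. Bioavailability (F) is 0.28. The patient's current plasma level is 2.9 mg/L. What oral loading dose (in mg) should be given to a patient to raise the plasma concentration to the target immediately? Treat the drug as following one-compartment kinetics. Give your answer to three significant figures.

14200 mg

The loading dose fills Vd to the target concentration; clearance is irrelevant here.
Concentration deficit ΔC = 16.9 − 2.9 = 14.00 mg/L
LD = Vd × ΔC / F = 284.0 × 14.00 / 0.28 = 14200 mg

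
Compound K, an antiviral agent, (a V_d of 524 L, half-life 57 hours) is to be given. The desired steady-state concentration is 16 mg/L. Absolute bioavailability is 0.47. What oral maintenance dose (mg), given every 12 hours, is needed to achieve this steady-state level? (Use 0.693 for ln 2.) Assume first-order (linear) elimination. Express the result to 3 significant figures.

2600 mg

CL = ln 2 · Vd / t½ = 0.693 × 524.0 / 57 = 6.371 L/h
D = CL × Css × τ / F = 6.371 × 16 × 12 / 0.47 = 2603 mg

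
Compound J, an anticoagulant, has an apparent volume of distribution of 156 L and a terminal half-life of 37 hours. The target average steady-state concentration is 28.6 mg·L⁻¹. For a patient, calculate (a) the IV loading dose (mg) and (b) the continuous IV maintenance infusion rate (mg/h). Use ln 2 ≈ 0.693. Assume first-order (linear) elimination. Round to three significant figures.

LD = Vd × C = 156.0 × 28.6 = 4462 mg
CL = 0.693 × Vd / t½ = 0.693 × 156.0 / 37 = 2.922 L/h
Infusion rate = CL × Css = 2.922 × 28.6 = 83.57 mg/h

(a) 4460 mg; (b) 83.6 mg/h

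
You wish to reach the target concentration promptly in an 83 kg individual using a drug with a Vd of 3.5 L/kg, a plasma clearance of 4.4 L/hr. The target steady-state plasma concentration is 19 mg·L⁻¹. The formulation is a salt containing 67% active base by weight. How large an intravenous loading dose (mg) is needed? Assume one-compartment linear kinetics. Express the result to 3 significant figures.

Total Vd = 3.5 × 83 = 290.5 L
LD = Vd × C / S = 290.5 × 19.00 / 0.67 = 8238 mg

8240 mg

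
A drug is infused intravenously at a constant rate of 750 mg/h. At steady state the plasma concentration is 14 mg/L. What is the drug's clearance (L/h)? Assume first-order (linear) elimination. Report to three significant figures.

53.6 L/h

At steady state, infusion rate = CL × Css, so CL = rate / Css.
CL = 750 / 14 = 53.57 L/h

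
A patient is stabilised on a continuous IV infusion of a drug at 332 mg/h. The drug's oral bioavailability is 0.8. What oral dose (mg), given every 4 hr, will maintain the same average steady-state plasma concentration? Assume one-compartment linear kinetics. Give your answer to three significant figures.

To maintain the same Css, the systemic dosing rate must be unchanged: F·D/τ = infusion rate.
D = rate × τ / F = 332 × 4 / 0.8 = 1660 mg

1660 mg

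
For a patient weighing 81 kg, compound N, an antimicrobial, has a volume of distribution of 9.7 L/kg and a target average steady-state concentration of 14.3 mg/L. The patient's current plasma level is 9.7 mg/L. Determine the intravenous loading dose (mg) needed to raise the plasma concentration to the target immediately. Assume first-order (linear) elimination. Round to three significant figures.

3610 mg

Vd = 9.7 L/kg × 81 kg = 785.7 L
Concentration deficit ΔC = 14.3 − 9.7 = 4.600 mg/L
LD = Vd × ΔC = 785.7 × 4.600 = 3614 mg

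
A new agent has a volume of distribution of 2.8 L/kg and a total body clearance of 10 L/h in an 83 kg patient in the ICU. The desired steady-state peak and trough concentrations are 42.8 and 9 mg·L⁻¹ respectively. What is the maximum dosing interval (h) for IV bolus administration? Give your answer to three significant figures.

36.2 h

Total Vd = 2.8 × 83 = 232.4 L
k = CL / Vd = 10.00 / 232.4 = 0.04303 h⁻¹
Between IV bolus doses, concentration decays as C = C₀·e^(−kτ), so C_peak/C_trough = e^(kτ).
τ_max = ln(C_peak/C_trough) / k = ln(42.8/9) / 0.04303 = 1.559 / 0.04303 = 36.23 h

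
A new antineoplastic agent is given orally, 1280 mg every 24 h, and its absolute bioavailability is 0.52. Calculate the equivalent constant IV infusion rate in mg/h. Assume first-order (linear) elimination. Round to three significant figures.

27.7 mg/h

Equivalent systemic input: infusion rate = F·D/τ.
Rate = 0.52 × 1280 / 24 = 27.73 mg/h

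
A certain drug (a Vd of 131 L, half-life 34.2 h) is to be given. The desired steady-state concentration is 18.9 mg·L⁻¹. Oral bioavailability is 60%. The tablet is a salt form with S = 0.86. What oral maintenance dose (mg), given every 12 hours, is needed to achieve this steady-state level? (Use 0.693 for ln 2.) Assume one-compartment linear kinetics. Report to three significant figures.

k = 0.693/34.2 = 0.02026 h⁻¹, so CL = k·Vd = 0.02026 × 131.0 = 2.654 L/h
D = CL × Css × τ / F / S = 2.654 × 18.9 × 12 / 0.6 / 0.86 = 1167 mg

1170 mg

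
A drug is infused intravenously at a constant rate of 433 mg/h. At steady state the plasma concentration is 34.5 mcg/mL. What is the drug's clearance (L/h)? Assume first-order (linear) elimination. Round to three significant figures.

12.6 L/h

At steady state, infusion rate = CL × Css, so CL = rate / Css.
CL = 433 / 34.5 = 12.55 L/h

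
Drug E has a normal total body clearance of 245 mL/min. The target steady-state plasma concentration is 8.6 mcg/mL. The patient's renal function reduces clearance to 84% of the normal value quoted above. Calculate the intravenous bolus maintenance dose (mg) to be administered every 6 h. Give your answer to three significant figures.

637 mg

CL = 245 mL/min = 245 × 0.06 = 14.70 L/h
Patient clearance = 0.84 × 14.70 = 12.35 L/h
At steady state, dose per interval replaces the amount cleared in that interval: D/τ = CL·Css.
D = CL × Css × τ = 12.35 × 8.6 × 6 = 637.3 mg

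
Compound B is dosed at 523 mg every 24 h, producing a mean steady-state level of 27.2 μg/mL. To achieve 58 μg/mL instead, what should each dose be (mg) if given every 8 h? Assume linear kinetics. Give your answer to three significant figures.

372 mg

For first-order elimination, Css ∝ F·D/(CL·τ); F and CL are unchanged, so Css ∝ D/τ.
D₂ = D₁ × (Css,target / Css,current) × (τ₂/τ₁) = 523 × (58/27.2) × (8/24) = 371.7 mg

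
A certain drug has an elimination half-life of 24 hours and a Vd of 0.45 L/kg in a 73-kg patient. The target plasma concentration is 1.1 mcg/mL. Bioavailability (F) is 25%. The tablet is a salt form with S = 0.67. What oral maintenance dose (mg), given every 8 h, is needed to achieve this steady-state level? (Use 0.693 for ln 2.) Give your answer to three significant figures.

49.8 mg

Total Vd = 0.45 × 73 = 32.85 L
k = 0.693/24 = 0.02888 h⁻¹, so CL = k·Vd = 0.02888 × 32.85 = 0.9487 L/h
D = CL × Css × τ / F / S = 0.9487 × 1.1 × 8 / 0.25 / 0.67 = 49.84 mg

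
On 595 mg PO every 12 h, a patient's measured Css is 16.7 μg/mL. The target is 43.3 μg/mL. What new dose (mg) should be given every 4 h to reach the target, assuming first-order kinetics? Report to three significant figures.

With linear kinetics, Css is proportional to dose rate (D/τ) at fixed clearance.
D₂ = D₁ × (Css,target / Css,current) × (τ₂/τ₁) = 595 × (43.3/16.7) × (4/12) = 514.2 mg

514 mg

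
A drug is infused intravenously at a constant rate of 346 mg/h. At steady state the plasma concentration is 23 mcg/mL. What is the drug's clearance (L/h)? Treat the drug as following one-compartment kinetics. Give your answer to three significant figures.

15.0 L/h

At steady state, infusion rate = CL × Css, so CL = rate / Css.
CL = 346 / 23 = 15.04 L/h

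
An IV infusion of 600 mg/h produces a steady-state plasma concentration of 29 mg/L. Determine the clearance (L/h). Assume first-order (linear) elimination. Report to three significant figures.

At steady state, infusion rate = CL × Css, so CL = rate / Css.
CL = 600 / 29 = 20.69 L/h

20.7 L/h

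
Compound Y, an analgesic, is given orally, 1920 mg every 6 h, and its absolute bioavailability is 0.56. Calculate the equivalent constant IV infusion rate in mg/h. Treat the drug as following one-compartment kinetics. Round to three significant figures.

179 mg/h

Equivalent systemic input: infusion rate = F·D/τ.
Rate = 0.56 × 1920 / 6 = 179.2 mg/h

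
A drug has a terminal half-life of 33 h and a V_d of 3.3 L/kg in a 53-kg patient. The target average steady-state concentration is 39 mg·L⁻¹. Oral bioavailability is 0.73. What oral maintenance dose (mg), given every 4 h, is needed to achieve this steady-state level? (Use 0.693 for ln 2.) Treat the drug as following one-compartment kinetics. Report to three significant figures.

785 mg

Vd(total) = 53 kg × 3.3 L/kg = 174.9 L
k = 0.693/33 = 0.02100 h⁻¹, so CL = k·Vd = 0.02100 × 174.9 = 3.673 L/h
D = CL × Css × τ / F = 3.673 × 39 × 4 / 0.73 = 784.9 mg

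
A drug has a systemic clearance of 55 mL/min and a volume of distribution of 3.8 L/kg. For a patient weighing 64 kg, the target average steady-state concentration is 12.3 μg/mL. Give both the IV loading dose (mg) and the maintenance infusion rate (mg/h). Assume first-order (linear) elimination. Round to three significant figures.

(a) 2990 mg; (b) 40.6 mg/h

Vd = 3.8 L/kg × 64 kg = 243.2 L
Loading dose = Vd × C = 243.2 × 12.3 = 2991 mg
CL = 55 mL/min = 55 × 0.06 = 3.300 L/h
Maintenance infusion rate = CL × Css = 3.300 × 12.3 = 40.59 mg/h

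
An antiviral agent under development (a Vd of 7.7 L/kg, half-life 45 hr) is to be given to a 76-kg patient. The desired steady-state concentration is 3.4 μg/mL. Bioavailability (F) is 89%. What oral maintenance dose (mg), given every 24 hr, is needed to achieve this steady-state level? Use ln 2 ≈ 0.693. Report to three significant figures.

826 mg

Vd(total) = 76 kg × 7.7 L/kg = 585.2 L
CL = ln 2 · Vd / t½ = 0.693 × 585.2 / 45 = 9.012 L/h
D = CL × Css × τ / F = 9.012 × 3.4 × 24 / 0.89 = 826.3 mg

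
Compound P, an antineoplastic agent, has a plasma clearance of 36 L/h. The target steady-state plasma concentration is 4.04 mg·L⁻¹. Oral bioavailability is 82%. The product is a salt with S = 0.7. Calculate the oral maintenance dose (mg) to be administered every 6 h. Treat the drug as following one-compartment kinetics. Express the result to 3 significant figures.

D = CL × Css × τ / F / S = 36.00 × 4.04 × 6 / 0.82 / 0.7 = 1520 mg

1520 mg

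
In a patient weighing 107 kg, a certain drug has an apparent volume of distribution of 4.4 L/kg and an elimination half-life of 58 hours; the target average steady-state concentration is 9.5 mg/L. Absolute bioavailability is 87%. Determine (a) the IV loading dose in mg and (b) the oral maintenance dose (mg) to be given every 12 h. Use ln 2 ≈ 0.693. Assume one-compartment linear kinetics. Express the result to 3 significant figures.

(a) 4470 mg; (b) 737 mg

Vd(total) = 107 kg × 4.4 L/kg = 470.8 L
LD = Vd × C = 470.8 × 9.5 = 4473 mg
CL = 0.693 × Vd / t½ = 0.693 × 470.8 / 58 = 5.625 L/h
D = CL × Css × τ / F = 5.625 × 9.5 × 12 / 0.87 = 737.1 mg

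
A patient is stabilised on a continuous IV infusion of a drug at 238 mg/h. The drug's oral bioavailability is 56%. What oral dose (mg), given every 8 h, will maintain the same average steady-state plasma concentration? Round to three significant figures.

To maintain the same Css, the systemic dosing rate must be unchanged: F·D/τ = infusion rate.
D = rate × τ / F = 238 × 8 / 0.56 = 3400 mg

3400 mg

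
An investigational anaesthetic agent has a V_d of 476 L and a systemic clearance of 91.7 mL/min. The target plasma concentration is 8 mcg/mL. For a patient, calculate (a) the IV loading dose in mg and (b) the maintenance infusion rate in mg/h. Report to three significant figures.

(a) 3810 mg; (b) 44.0 mg/h

LD = Vd · C_target = 476.0 × 8 = 3808 mg
Convert clearance: 91.7 mL/min × 60 min/h ÷ 1000 mL/L = 5.502 L/h
Infusion rate = 5.502 L/h × 8 mg/L = 44.02 mg/h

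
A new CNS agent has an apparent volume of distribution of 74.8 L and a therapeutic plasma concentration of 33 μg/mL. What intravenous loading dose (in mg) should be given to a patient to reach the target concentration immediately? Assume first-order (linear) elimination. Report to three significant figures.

2470 mg

LD = Vd × C = 74.80 × 33.00 = 2468 mg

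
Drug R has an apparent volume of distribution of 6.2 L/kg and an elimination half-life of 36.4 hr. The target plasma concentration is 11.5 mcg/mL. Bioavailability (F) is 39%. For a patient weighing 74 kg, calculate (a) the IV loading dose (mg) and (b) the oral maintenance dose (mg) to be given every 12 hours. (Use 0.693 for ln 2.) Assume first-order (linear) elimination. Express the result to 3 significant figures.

Total Vd = 6.2 × 74 = 458.8 L
LD = Vd × C = 458.8 × 11.5 = 5276 mg
CL = 0.693 × Vd / t½ = 0.693 × 458.8 / 36.4 = 8.735 L/h
D = CL × Css × τ / F = 8.735 × 11.5 × 12 / 0.39 = 3091 mg

(a) 5280 mg; (b) 3090 mg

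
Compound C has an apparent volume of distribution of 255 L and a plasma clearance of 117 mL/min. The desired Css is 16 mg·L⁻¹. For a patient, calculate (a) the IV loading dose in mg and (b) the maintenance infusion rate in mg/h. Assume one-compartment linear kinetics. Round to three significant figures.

(a) 4080 mg; (b) 112 mg/h

Loading dose = Vd × C = 255.0 × 16 = 4080 mg
CL = 117 mL/min × 60/1000 = 7.020 L/h
Maintenance: replace elimination → rate = CL × Css = 7.020 × 16 = 112.3 mg/h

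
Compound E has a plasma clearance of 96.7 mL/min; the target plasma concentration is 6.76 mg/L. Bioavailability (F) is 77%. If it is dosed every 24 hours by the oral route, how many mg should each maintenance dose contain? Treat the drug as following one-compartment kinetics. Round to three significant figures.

CL = 96.7 mL/min = 96.7 × 0.06 = 5.802 L/h
D = CL × Css × τ / F = 5.802 × 6.76 × 24 / 0.77 = 1222 mg

1220 mg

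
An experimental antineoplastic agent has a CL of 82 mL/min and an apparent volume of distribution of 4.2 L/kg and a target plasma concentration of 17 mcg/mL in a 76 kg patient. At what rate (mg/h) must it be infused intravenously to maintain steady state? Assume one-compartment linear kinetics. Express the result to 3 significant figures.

83.6 mg/h

CL = 82 mL/min = 82 × 0.06 = 4.920 L/h
Rate = CL × Css = 4.920 × 17 = 83.64 mg/h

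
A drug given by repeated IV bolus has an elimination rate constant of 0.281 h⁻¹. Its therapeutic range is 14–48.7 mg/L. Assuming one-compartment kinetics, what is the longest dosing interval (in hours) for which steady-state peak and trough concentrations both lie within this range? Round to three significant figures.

Between IV bolus doses, concentration decays as C = C₀·e^(−kτ), so C_peak/C_trough = e^(kτ).
τ_max = ln(C_peak/C_trough) / k = ln(48.7/14) / 0.2810 = 1.247 / 0.2810 = 4.438 h

4.44 h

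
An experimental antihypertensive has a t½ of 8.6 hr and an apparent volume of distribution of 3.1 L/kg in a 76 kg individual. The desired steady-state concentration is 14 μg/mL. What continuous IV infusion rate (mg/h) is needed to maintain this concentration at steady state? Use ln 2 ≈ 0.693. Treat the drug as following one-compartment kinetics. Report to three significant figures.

Vd = 3.1 L/kg × 76 kg = 235.6 L
CL = 0.693 × Vd / t½ = 0.693 × 235.6 / 8.6 = 18.98 L/h
Infusion rate = CL × Css = 18.98 × 14 = 265.7 mg/h

266 mg/h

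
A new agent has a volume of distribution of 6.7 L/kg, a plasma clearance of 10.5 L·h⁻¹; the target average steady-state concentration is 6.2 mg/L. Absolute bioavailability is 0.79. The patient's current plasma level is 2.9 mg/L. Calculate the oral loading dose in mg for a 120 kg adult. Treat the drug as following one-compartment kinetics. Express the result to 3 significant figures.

3360 mg

Vd(total) = 120 kg × 6.7 L/kg = 804.0 L
The loading dose fills Vd to the target concentration; clearance is irrelevant here.
Concentration deficit ΔC = 6.2 − 2.9 = 3.300 mg/L
LD = Vd × ΔC / F = 804.0 × 3.300 / 0.79 = 3358 mg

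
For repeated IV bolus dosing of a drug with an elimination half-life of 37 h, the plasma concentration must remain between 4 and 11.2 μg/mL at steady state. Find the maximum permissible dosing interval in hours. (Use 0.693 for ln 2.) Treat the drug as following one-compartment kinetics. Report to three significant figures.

k = 0.693 / t½ = 0.693 / 37 = 0.01873 h⁻¹
Between IV bolus doses, concentration decays as C = C₀·e^(−kτ), so C_peak/C_trough = e^(kτ).
τ_max = ln(C_peak/C_trough) / k = ln(11.2/4) / 0.01873 = 1.030 / 0.01873 = 54.99 h

55.0 h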